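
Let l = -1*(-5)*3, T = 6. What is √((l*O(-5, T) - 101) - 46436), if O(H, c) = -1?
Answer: 46*I*√22 ≈ 215.76*I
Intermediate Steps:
l = 15 (l = 5*3 = 15)
√((l*O(-5, T) - 101) - 46436) = √((15*(-1) - 101) - 46436) = √((-15 - 101) - 46436) = √(-116 - 46436) = √(-46552) = 46*I*√22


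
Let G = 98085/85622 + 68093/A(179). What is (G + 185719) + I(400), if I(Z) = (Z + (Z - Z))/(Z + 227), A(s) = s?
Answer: 1788360599928241/9609613926 ≈ 1.8610e+5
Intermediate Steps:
G = 5847816061/15326338 (G = 98085/85622 + 68093/179 = 5847816061/15326338 ≈ 381.55)
I(Z) = Z/(227 + Z) (I(Z) = (Z + 0)/(227 + Z) = Z/(227 + Z))
(G + 185719) + I(400) = (5847816061/15326338 + 185719) + 400/(227 + 400) = 2852239983083/15326338 + 400/627 = 1788360599928241/9609613926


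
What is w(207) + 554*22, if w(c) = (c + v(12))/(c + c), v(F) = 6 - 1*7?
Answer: 2523019/207 ≈ 12189.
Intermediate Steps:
v(F) = -1 (v(F) = 6 - 7 = -1)
w(c) = (-1 + c)/(2*c) (w(c) = (c - 1)/(c + c) = (-1 + c)/((2*c)) = (-1 + c)*(1/(2*c)) = (-1 + c)/(2*c))
w(207) + 554*22 = (½)*(-1 + 207)/207 + 554*22 = (½)*(1/207)*206 + 12188 = 103/207 + 12188 = 2523019/207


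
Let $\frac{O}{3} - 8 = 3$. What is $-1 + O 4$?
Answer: $131$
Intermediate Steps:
$O = 33$ ($O = 24 + 3 \cdot 3 = 24 + 9 = 33$)
$-1 + O 4 = -1 + 33 \cdot 4 = -1 + 132 = 131$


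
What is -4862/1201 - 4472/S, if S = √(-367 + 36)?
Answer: -4862/1201 + 4472*I*√331/331 ≈ -4.0483 + 245.8*I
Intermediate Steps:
S = I*√331 (S = √(-331) = I*√331 ≈ 18.193*I)
-4862/1201 - 4472/S = -4862/1201 - 4472*(-I*√331/331) = -4862*1/1201 - (-4472)*I*√331/331 = -4862/1201 + 4472*I*√331/331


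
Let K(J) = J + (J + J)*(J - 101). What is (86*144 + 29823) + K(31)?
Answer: 37898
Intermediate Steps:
K(J) = J + 2*J*(-101 + J) (K(J) = J + (2*J)*(-101 + J) = J + 2*J*(-101 + J))
(86*144 + 29823) + K(31) = (86*144 + 29823) + 31*(-201 + 2*31) = (12384 + 29823) + 31*(-201 + 62) = 42207 + 31*(-139) = 42207 - 4309 = 37898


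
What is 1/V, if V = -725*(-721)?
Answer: 1/522725 ≈ 1.9131e-6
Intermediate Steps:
V = 522725
1/V = 1/522725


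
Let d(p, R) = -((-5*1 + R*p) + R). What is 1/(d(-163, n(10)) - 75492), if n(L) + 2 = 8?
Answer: -1/74515 ≈ -1.3420e-5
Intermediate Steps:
n(L) = 6 (n(L) = -2 + 8 = 6)
d(p, R) = 5 - R - R*p (d(p, R) = -((-5 + R*p) + R) = -(-5 + R + R*p) = 5 - R - R*p)
1/(d(-163, n(10)) - 75492) = 1/((5 - 1*6 - 1*6*(-163)) - 75492) = 1/((5 - 6 + 978) - 75492) = 1/(977 - 75492) = 1/(-74515) = -1/74515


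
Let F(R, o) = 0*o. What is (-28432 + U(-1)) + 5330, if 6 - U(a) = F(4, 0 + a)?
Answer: -23096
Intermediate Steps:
F(R, o) = 0
U(a) = 6 (U(a) = 6 - 1*0 = 6 + 0 = 6)
(-28432 + U(-1)) + 5330 = (-28432 + 6) + 5330 = -28426 + 5330 = -23096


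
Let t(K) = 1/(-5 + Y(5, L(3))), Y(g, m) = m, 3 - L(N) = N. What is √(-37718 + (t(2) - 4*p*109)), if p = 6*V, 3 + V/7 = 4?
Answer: I*√1400755/5 ≈ 236.71*I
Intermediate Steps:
V = 7 (V = -21 + 7*4 = -21 + 28 = 7)
L(N) = 3 - N
p = 42 (p = 6*7 = 42)
t(K) = -⅕ (t(K) = 1/(-5 + (3 - 1*3)) = 1/(-5 + (3 - 3)) = 1/(-5 + 0) = 1/(-5) = -⅕)
√(-37718 + (t(2) - 4*p*109)) = √(-37718 + (-⅕ - 4*42*109)) = √(-37718 + (-⅕ - 168*109)) = √(-37718 + (-⅕ - 18312)) = √(-37718 - 91561/5) = √(-280151/5) = I*√1400755/5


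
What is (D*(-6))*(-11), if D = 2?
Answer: 132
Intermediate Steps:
(D*(-6))*(-11) = (2*(-6))*(-11) = -12*(-11) = 132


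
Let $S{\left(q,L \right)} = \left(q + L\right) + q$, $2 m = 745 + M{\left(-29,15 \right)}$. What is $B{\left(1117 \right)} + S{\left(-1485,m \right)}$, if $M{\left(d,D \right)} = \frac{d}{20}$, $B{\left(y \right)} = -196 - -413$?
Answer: $- \frac{95249}{40} \approx -2381.2$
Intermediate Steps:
$B{\left(y \right)} = 217$ ($B{\left(y \right)} = -196 + 413 = 217$)
$M{\left(d,D \right)} = \frac{d}{20}$ ($M{\left(d,D \right)} = d \frac{1}{20} = \frac{d}{20}$)
$m = \frac{14871}{40}$ ($m = \frac{745 + \frac{1}{20} \left(-29\right)}{2} = \frac{745 - \frac{29}{20}}{2} = \frac{1}{2} \cdot \frac{14871}{20} = \frac{14871}{40} \approx 371.77$)
$S{\left(q,L \right)} = L + 2 q$ ($S{\left(q,L \right)} = \left(L + q\right) + q = L + 2 q$)
$B{\left(1117 \right)} + S{\left(-1485,m \right)} = 217 + \left(\frac{14871}{40} + 2 \left(-1485\right)\right) = 217 + \left(\frac{14871}{40} - 2970\right) = 217 - \frac{103929}{40} = - \frac{95249}{40}$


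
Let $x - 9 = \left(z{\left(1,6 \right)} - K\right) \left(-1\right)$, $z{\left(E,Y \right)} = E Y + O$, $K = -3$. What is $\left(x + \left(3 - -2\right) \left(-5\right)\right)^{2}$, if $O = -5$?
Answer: $400$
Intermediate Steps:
$z{\left(E,Y \right)} = -5 + E Y$ ($z{\left(E,Y \right)} = E Y - 5 = -5 + E Y$)
$x = 5$ ($x = 9 + \left(\left(-5 + 1 \cdot 6\right) - -3\right) \left(-1\right) = 9 + \left(\left(-5 + 6\right) + 3\right) \left(-1\right) = 9 + \left(1 + 3\right) \left(-1\right) = 9 + 4 \left(-1\right) = 9 - 4 = 5$)
$\left(x + \left(3 - -2\right) \left(-5\right)\right)^{2} = \left(5 + \left(3 - -2\right) \left(-5\right)\right)^{2} = \left(5 + \left(3 + 2\right) \left(-5\right)\right)^{2} = \left(5 + 5 \left(-5\right)\right)^{2} = \left(5 - 25\right)^{2} = \left(-20\right)^{2} = 400$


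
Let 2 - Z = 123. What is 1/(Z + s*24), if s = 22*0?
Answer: -1/121 ≈ -0.0082645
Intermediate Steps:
s = 0
Z = -121 (Z = 2 - 1*123 = 2 - 123 = -121)
1/(Z + s*24) = 1/(-121 + 0*24) = 1/(-121 + 0) = 1/(-121) = -1/121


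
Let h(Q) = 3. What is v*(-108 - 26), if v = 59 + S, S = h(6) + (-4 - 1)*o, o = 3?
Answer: -6298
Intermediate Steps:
S = -12 (S = 3 + (-4 - 1)*3 = 3 - 5*3 = 3 - 15 = -12)
v = 47 (v = 59 - 12 = 47)
v*(-108 - 26) = 47*(-108 - 26) = 47*(-134) = -6298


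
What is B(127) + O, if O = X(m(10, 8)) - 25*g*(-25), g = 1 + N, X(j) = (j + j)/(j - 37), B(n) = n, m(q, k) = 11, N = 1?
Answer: 17890/13 ≈ 1376.2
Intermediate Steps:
X(j) = 2*j/(-37 + j) (X(j) = (2*j)/(-37 + j) = 2*j/(-37 + j))
g = 2 (g = 1 + 1 = 2)
O = 16239/13 (O = 2*11/(-37 + 11) - 25*2*(-25) = 2*11/(-26) - 50*(-25) = 2*11*(-1/26) - 1*(-1250) = -11/13 + 1250 = 16239/13 ≈ 1249.2)
B(127) + O = 127 + 16239/13 = 17890/13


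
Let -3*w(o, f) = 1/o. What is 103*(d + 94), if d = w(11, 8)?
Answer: 319403/33 ≈ 9678.9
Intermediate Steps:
w(o, f) = -1/(3*o)
d = -1/33 (d = -1/3/11 = -1/3*1/11 = -1/33 ≈ -0.030303)
103*(d + 94) = 103*(-1/33 + 94) = 103*(3101/33) = 319403/33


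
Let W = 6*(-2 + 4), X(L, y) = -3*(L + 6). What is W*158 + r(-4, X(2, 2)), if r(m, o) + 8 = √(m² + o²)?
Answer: 1888 + 4*√37 ≈ 1912.3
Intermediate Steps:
X(L, y) = -18 - 3*L (X(L, y) = -3*(6 + L) = -18 - 3*L)
r(m, o) = -8 + √(m² + o²)
W = 12 (W = 6*2 = 12)
W*158 + r(-4, X(2, 2)) = 12*158 + (-8 + √((-4)² + (-18 - 3*2)²)) = 1896 + (-8 + √(16 + (-18 - 6)²)) = 1896 + (-8 + √(16 + (-24)²)) = 1896 + (-8 + √(16 + 576)) = 1896 + (-8 + √592) = 1896 + (-8 + 4*√37) = 1888 + 4*√37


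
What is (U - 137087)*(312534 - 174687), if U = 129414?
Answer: -1057700031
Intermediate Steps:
(U - 137087)*(312534 - 174687) = (129414 - 137087)*(312534 - 174687) = -7673*137847 = -1057700031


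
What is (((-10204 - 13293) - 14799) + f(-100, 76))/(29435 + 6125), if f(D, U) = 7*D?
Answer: -9749/8890 ≈ -1.0966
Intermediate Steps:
(((-10204 - 13293) - 14799) + f(-100, 76))/(29435 + 6125) = (((-10204 - 13293) - 14799) + 7*(-100))/(29435 + 6125) = ((-23497 - 14799) - 700)/35560 = (-38296 - 700)*(1/35560) = -38996*1/35560 = -9749/8890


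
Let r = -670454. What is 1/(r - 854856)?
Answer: -1/1525310 ≈ -6.5560e-7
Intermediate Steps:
1/(r - 854856) = 1/(-670454 - 854856) = 1/(-1525310) = -1/1525310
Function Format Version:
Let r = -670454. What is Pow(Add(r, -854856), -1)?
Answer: Rational(-1, 1525310) ≈ -6.5560e-7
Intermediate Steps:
Pow(Add(r, -854856), -1) = Pow(Add(-670454, -854856), -1) = Pow(-1525310, -1) = Rational(-1, 1525310)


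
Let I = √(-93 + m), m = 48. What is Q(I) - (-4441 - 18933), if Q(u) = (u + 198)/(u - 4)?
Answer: 1425067/61 - 606*I*√5/61 ≈ 23362.0 - 22.214*I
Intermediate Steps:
I = 3*I*√5 (I = √(-93 + 48) = √(-45) = 3*I*√5 ≈ 6.7082*I)
Q(u) = (198 + u)/(-4 + u)
Q(I) - (-4441 - 18933) = (198 + 3*I*√5)/(-4 + 3*I*√5) - (-4441 - 18933) = (198 + 3*I*√5)/(-4 + 3*I*√5) - 1*(-23374) = (198 + 3*I*√5)/(-4 + 3*I*√5) + 23374 = 23374 + (198 + 3*I*√5)/(-4 + 3*I*√5)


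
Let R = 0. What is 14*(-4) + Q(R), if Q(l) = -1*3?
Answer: -59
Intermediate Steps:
Q(l) = -3
14*(-4) + Q(R) = 14*(-4) - 3 = -56 - 3 = -59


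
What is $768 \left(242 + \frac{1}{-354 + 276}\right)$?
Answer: $\frac{2416000}{13} \approx 1.8585 \cdot 10^{5}$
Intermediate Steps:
$768 \left(242 + \frac{1}{-354 + 276}\right) = 768 \left(242 + \frac{1}{-78}\right) = 768 \left(242 - \frac{1}{78}\right) = 768 \cdot \frac{18875}{78} = \frac{2416000}{13}$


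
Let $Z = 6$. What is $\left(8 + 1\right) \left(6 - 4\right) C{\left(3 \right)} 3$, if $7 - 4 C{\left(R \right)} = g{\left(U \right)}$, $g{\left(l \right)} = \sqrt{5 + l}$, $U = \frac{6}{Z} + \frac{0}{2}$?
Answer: $\frac{189}{2} - \frac{27 \sqrt{6}}{2} \approx 61.432$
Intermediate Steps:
$U = 1$ ($U = \frac{6}{6} + \frac{0}{2} = 6 \cdot \frac{1}{6} + 0 \cdot \frac{1}{2} = 1 + 0 = 1$)
$C{\left(R \right)} = \frac{7}{4} - \frac{\sqrt{6}}{4}$ ($C{\left(R \right)} = \frac{7}{4} - \frac{\sqrt{5 + 1}}{4} = \frac{7}{4} - \frac{\sqrt{6}}{4}$)
$\left(8 + 1\right) \left(6 - 4\right) C{\left(3 \right)} 3 = \left(8 + 1\right) \left(6 - 4\right) \left(\frac{7}{4} - \frac{\sqrt{6}}{4}\right) 3 = 9 \cdot 2 \left(\frac{7}{4} - \frac{\sqrt{6}}{4}\right) 3 = 18 \left(\frac{7}{4} - \frac{\sqrt{6}}{4}\right) 3 = \left(\frac{63}{2} - \frac{9 \sqrt{6}}{2}\right) 3 = \frac{189}{2} - \frac{27 \sqrt{6}}{2}$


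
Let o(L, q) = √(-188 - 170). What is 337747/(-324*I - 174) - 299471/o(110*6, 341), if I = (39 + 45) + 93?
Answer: -337747/57522 + 299471*I*√358/358 ≈ -5.8716 + 15828.0*I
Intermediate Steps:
I = 177 (I = 84 + 93 = 177)
o(L, q) = I*√358 (o(L, q) = √(-358) = I*√358)
337747/(-324*I - 174) - 299471/o(110*6, 341) = 337747/(-324*177 - 174) - 299471*(-I*√358/358) = 337747/(-57348 - 174) - (-299471)*I*√358/358 = 337747/(-57522) + 299471*I*√358/358 = 337747*(-1/57522) + 299471*I*√358/358 = -337747/57522 + 299471*I*√358/358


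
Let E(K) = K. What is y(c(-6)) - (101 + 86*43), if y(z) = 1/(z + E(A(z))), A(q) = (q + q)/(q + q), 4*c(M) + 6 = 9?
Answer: -26589/7 ≈ -3798.4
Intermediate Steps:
c(M) = 3/4 (c(M) = -3/2 + (1/4)*9 = -3/2 + 9/4 = 3/4)
A(q) = 1 (A(q) = (2*q)/((2*q)) = (2*q)*(1/(2*q)) = 1)
y(z) = 1/(1 + z) (y(z) = 1/(z + 1) = 1/(1 + z))
y(c(-6)) - (101 + 86*43) = 1/(1 + 3/4) - (101 + 86*43) = 1/(7/4) - (101 + 3698) = 4/7 - 1*3799 = 4/7 - 3799 = -26589/7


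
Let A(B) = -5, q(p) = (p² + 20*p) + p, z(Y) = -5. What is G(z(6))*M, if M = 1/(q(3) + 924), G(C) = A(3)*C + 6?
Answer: 31/996 ≈ 0.031125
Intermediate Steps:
q(p) = p² + 21*p
G(C) = 6 - 5*C (G(C) = -5*C + 6 = 6 - 5*C)
M = 1/996 (M = 1/(3*(21 + 3) + 924) = 1/(3*24 + 924) = 1/(72 + 924) = 1/996 ≈ 0.0010040)
G(z(6))*M = (6 - 5*(-5))*(1/996) = (6 + 25)*(1/996) = 31*(1/996) = 31/996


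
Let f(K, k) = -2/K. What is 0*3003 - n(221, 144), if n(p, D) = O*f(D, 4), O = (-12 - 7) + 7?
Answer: -1/6 ≈ -0.16667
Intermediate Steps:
O = -12 (O = -19 + 7 = -12)
n(p, D) = 24/D (n(p, D) = -(-24)/D = 24/D)
0*3003 - n(221, 144) = 0*3003 - 24/144 = 0 - 24/144 = 0 - 1*1/6 = 0 - 1/6 = -1/6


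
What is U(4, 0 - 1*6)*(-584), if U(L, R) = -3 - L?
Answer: 4088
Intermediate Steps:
U(4, 0 - 1*6)*(-584) = (-3 - 1*4)*(-584) = (-3 - 4)*(-584) = -7*(-584) = 4088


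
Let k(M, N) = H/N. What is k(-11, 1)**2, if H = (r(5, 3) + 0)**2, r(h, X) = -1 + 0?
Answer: 1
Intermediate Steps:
r(h, X) = -1
H = 1 (H = (-1 + 0)**2 = (-1)**2 = 1)
k(M, N) = 1/N
k(-11, 1)**2 = (1/1)**2 = 1**2 = 1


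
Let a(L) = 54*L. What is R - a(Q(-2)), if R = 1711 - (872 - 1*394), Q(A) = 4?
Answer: 1017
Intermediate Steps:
R = 1233 (R = 1711 - (872 - 394) = 1711 - 1*478 = 1711 - 478 = 1233)
R - a(Q(-2)) = 1233 - 54*4 = 1233 - 1*216 = 1233 - 216 = 1017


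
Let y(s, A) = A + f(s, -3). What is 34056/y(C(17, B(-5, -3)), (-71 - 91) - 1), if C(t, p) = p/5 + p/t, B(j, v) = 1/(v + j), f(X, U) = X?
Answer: -1286560/6159 ≈ -208.89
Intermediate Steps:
B(j, v) = 1/(j + v)
C(t, p) = p/5 + p/t (C(t, p) = p*(⅕) + p/t = p/5 + p/t)
y(s, A) = A + s
34056/y(C(17, B(-5, -3)), (-71 - 91) - 1) = 34056/(((-71 - 91) - 1) + (1/(5*(-5 - 3)) + 1/(-5 - 3*17))) = 34056/((-162 - 1) + ((⅕)/(-8) + (1/17)/(-8))) = 34056/(-163 + ((⅕)*(-⅛) - ⅛*1/17)) = 34056/(-163 + (-1/40 - 1/136)) = 34056/(-163 - 11/340) = 34056/(-55431/340) = 34056*(-340/55431) = -1286560/6159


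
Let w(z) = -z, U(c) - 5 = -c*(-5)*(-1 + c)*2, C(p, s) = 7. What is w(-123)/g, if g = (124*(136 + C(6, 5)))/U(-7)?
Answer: 69495/17732 ≈ 3.9192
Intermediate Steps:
U(c) = 5 + 10*c*(-1 + c) (U(c) = 5 - c*(-5)*(-1 + c)*2 = 5 - (-5*c)*(-1 + c)*2 = 5 - (-5)*c*(-1 + c)*2 = 5 + (5*c*(-1 + c))*2 = 5 + 10*c*(-1 + c))
g = 17732/565 (g = (124*(136 + 7))/(5 - 10*(-7) + 10*(-7)**2) = (124*143)/(5 + 70 + 10*49) = 17732/(5 + 70 + 490) = 17732/565 ≈ 31.384)
w(-123)/g = (-1*(-123))/(17732/565) = 123*(565/17732) = 69495/17732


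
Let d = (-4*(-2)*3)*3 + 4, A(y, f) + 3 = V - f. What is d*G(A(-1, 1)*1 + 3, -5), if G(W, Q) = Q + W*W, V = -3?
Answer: 836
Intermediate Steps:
A(y, f) = -6 - f (A(y, f) = -3 + (-3 - f) = -6 - f)
G(W, Q) = Q + W**2
d = 76 (d = (8*3)*3 + 4 = 24*3 + 4 = 72 + 4 = 76)
d*G(A(-1, 1)*1 + 3, -5) = 76*(-5 + ((-6 - 1*1)*1 + 3)**2) = 76*(-5 + ((-6 - 1)*1 + 3)**2) = 76*(-5 + (-7*1 + 3)**2) = 76*(-5 + (-7 + 3)**2) = 76*(-5 + (-4)**2) = 76*(-5 + 16) = 76*11 = 836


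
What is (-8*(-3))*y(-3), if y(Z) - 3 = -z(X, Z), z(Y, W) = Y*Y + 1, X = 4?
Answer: -336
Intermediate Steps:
z(Y, W) = 1 + Y² (z(Y, W) = Y² + 1 = 1 + Y²)
y(Z) = -14 (y(Z) = 3 - (1 + 4²) = 3 - (1 + 16) = 3 - 1*17 = 3 - 17 = -14)
(-8*(-3))*y(-3) = -8*(-3)*(-14) = 24*(-14) = -336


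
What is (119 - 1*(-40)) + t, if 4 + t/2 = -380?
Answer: -609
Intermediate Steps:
t = -768 (t = -8 + 2*(-380) = -8 - 760 = -768)
(119 - 1*(-40)) + t = (119 - 1*(-40)) - 768 = (119 + 40) - 768 = 159 - 768 = -609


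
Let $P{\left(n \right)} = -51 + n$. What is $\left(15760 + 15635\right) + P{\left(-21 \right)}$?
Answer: $31323$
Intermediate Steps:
$\left(15760 + 15635\right) + P{\left(-21 \right)} = \left(15760 + 15635\right) - 72 = 31395 - 72 = 31323$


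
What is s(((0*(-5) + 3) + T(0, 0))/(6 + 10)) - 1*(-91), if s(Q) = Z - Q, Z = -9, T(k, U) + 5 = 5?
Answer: 1309/16 ≈ 81.813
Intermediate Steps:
T(k, U) = 0 (T(k, U) = -5 + 5 = 0)
s(Q) = -9 - Q
s(((0*(-5) + 3) + T(0, 0))/(6 + 10)) - 1*(-91) = (-9 - ((0*(-5) + 3) + 0)/(6 + 10)) - 1*(-91) = (-9 - ((0 + 3) + 0)/16) + 91 = (-9 - (3 + 0)/16) + 91 = (-9 - 3/16) + 91 = -147/16 + 91 = 1309/16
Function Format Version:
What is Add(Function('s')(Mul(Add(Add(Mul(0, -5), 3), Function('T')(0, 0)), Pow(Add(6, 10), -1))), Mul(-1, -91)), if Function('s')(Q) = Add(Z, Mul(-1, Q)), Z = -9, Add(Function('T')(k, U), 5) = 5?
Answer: Rational(1309, 16) ≈ 81.813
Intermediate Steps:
Function('T')(k, U) = 0 (Function('T')(k, U) = Add(-5, 5) = 0)
Function('s')(Q) = Add(-9, Mul(-1, Q))
Add(Function('s')(Mul(Add(Add(Mul(0, -5), 3), Function('T')(0, 0)), Pow(Add(6, 10), -1))), Mul(-1, -91)) = Add(Add(-9, Mul(-1, Mul(Add(Add(Mul(0, -5), 3), 0), Pow(Add(6, 10), -1)))), Mul(-1, -91)) = Add(Add(-9, Mul(-1, Mul(Add(Add(0, 3), 0), Pow(16, -1)))), 91) = Add(Add(-9, Mul(-1, Mul(Add(3, 0), Rational(1, 16)))), 91) = Add(Add(-9, Mul(-1, Mul(3, Rational(1, 16)))), 91) = Add(Add(-9, Mul(-1, Rational(3, 16))), 91) = Add(Add(-9, Rational(-3, 16)), 91) = Add(Rational(-147, 16), 91) = Rational(1309, 16)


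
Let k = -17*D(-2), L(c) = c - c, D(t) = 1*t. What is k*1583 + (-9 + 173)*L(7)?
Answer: 53822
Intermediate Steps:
D(t) = t
L(c) = 0
k = 34 (k = -17*(-2) = 34)
k*1583 + (-9 + 173)*L(7) = 34*1583 + (-9 + 173)*0 = 53822 + 164*0 = 53822 + 0 = 53822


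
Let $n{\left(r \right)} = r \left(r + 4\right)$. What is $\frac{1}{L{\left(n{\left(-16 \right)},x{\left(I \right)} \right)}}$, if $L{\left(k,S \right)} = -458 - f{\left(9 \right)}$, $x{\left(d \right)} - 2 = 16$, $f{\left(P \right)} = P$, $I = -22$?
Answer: $- \frac{1}{467} \approx -0.0021413$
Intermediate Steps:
$n{\left(r \right)} = r \left(4 + r\right)$
$x{\left(d \right)} = 18$ ($x{\left(d \right)} = 2 + 16 = 18$)
$L{\left(k,S \right)} = -467$ ($L{\left(k,S \right)} = -458 - 9 = -467$)
$\frac{1}{L{\left(n{\left(-16 \right)},x{\left(I \right)} \right)}} = \frac{1}{-467} = - \frac{1}{467}$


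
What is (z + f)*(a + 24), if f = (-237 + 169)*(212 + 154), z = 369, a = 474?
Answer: -12210462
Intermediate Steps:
f = -24888 (f = -68*366 = -24888)
(z + f)*(a + 24) = (369 - 24888)*(474 + 24) = -24519*498 = -12210462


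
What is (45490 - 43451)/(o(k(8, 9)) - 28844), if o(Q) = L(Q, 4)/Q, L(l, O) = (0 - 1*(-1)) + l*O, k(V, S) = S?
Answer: -18351/259559 ≈ -0.070701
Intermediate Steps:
L(l, O) = 1 + O*l (L(l, O) = (0 + 1) + O*l = 1 + O*l)
o(Q) = (1 + 4*Q)/Q
(45490 - 43451)/(o(k(8, 9)) - 28844) = (45490 - 43451)/((4 + 1/9) - 28844) = 2039/((4 + ⅑) - 28844) = 2039/(37/9 - 28844) = 2039/(-259559/9) = 2039*(-9/259559) = -18351/259559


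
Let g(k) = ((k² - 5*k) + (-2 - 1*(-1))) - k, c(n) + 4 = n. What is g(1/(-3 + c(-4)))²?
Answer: 2916/14641 ≈ 0.19917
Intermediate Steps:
c(n) = -4 + n
g(k) = -1 + k² - 6*k (g(k) = ((k² - 5*k) + (-2 + 1)) - k = ((k² - 5*k) - 1) - k = (-1 + k² - 5*k) - k = -1 + k² - 6*k)
g(1/(-3 + c(-4)))² = (-1 + (1/(-3 + (-4 - 4)))² - 6/(-3 + (-4 - 4)))² = (-1 + (1/(-3 - 8))² - 6/(-3 - 8))² = (-1 + (1/(-11))² - 6/(-11))² = (-1 + (-1/11)² - 6*(-1/11))² = (-1 + 1/121 + 6/11)² = (-54/121)² = 2916/14641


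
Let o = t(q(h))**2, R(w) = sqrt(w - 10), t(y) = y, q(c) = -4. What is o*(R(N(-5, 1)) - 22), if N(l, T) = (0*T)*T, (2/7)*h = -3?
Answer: -352 + 16*I*sqrt(10) ≈ -352.0 + 50.596*I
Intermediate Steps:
h = -21/2 (h = (7/2)*(-3) = -21/2 ≈ -10.500)
N(l, T) = 0 (N(l, T) = 0*T = 0)
R(w) = sqrt(-10 + w)
o = 16 (o = (-4)**2 = 16)
o*(R(N(-5, 1)) - 22) = 16*(sqrt(-10 + 0) - 22) = 16*(sqrt(-10) - 22) = 16*(I*sqrt(10) - 22) = 16*(-22 + I*sqrt(10)) = -352 + 16*I*sqrt(10)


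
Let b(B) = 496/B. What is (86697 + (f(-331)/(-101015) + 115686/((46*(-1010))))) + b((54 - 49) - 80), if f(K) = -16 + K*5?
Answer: 610259966942557/7039735350 ≈ 86688.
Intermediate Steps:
f(K) = -16 + 5*K
(86697 + (f(-331)/(-101015) + 115686/((46*(-1010))))) + b((54 - 49) - 80) = (86697 + ((-16 + 5*(-331))/(-101015) + 115686/((46*(-1010))))) + 496/((54 - 49) - 80) = (86697 + ((-16 - 1655)*(-1/101015) + 115686/(-46460))) + 496/(5 - 80) = (86697 + (-1671*(-1/101015) + 115686*(-1/46460))) + 496/(-75) = (86697 + (1671/101015 - 57843/23230)) + 496*(-1/75) = (86697 - 1160838663/469315690) - 496/75 = 40687101537267/469315690 - 496/75 = 610259966942557/7039735350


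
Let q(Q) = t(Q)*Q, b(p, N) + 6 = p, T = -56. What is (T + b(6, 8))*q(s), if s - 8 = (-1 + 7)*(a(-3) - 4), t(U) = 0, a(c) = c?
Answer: 0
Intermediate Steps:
b(p, N) = -6 + p
s = -34 (s = 8 + (-1 + 7)*(-3 - 4) = 8 + 6*(-7) = 8 - 42 = -34)
q(Q) = 0 (q(Q) = 0*Q = 0)
(T + b(6, 8))*q(s) = (-56 + (-6 + 6))*0 = (-56 + 0)*0 = -56*0 = 0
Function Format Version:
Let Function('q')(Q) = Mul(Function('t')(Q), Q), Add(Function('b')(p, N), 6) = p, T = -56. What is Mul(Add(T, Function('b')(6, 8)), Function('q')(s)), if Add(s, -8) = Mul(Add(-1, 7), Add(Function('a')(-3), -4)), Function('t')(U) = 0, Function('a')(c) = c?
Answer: 0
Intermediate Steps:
Function('b')(p, N) = Add(-6, p)
s = -34 (s = Add(8, Mul(Add(-1, 7), Add(-3, -4))) = Add(8, Mul(6, -7)) = Add(8, -42) = -34)
Function('q')(Q) = 0 (Function('q')(Q) = Mul(0, Q) = 0)
Mul(Add(T, Function('b')(6, 8)), Function('q')(s)) = Mul(Add(-56, Add(-6, 6)), 0) = Mul(Add(-56, 0), 0) = Mul(-56, 0) = 0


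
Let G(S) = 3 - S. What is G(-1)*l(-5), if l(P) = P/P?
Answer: 4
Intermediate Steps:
l(P) = 1
G(-1)*l(-5) = (3 - 1*(-1))*1 = (3 + 1)*1 = 4*1 = 4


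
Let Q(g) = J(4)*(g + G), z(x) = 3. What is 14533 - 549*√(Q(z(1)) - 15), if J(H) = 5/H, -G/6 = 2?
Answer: 14533 - 549*I*√105/2 ≈ 14533.0 - 2812.8*I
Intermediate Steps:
G = -12 (G = -6*2 = -12)
Q(g) = -15 + 5*g/4 (Q(g) = (5/4)*(g - 12) = (5*(¼))*(-12 + g) = 5*(-12 + g)/4 = -15 + 5*g/4)
14533 - 549*√(Q(z(1)) - 15) = 14533 - 549*√((-15 + (5/4)*3) - 15) = 14533 - 549*√((-15 + 15/4) - 15) = 14533 - 549*√(-45/4 - 15) = 14533 - 549*√(-105/4) = 14533 - 549*I*√105/2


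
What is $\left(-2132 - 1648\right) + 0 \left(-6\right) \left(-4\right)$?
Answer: $-3780$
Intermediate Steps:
$\left(-2132 - 1648\right) + 0 \left(-6\right) \left(-4\right) = -3780 + 0 \left(-4\right) = -3780 + 0 = -3780$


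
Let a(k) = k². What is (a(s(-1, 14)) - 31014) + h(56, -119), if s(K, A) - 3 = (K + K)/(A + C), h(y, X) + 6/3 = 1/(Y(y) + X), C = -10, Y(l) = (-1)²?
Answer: -7318303/236 ≈ -31010.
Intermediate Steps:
Y(l) = 1
h(y, X) = -2 + 1/(1 + X)
s(K, A) = 3 + 2*K/(-10 + A) (s(K, A) = 3 + (K + K)/(A - 10) = 3 + (2*K)/(-10 + A) = 3 + 2*K/(-10 + A))
(a(s(-1, 14)) - 31014) + h(56, -119) = (((-30 + 2*(-1) + 3*14)/(-10 + 14))² - 31014) + (-1 - 2*(-119))/(1 - 119) = (((-30 - 2 + 42)/4)² - 31014) + (-1 + 238)/(-118) = (((¼)*10)² - 31014) - 1/118*237 = ((5/2)² - 31014) - 237/118 = (25/4 - 31014) - 237/118 = -124031/4 - 237/118 = -7318303/236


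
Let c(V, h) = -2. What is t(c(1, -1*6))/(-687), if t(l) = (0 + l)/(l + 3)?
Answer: 2/687 ≈ 0.0029112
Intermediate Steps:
t(l) = l/(3 + l)
t(c(1, -1*6))/(-687) = -2/(3 - 2)/(-687) = -2/1*(-1/687) = -2*1*(-1/687) = -2*(-1/687) = 2/687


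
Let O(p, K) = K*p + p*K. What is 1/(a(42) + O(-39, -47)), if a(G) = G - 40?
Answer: 1/3668 ≈ 0.00027263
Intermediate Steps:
O(p, K) = 2*K*p (O(p, K) = K*p + K*p = 2*K*p)
a(G) = -40 + G
1/(a(42) + O(-39, -47)) = 1/((-40 + 42) + 2*(-47)*(-39)) = 1/(2 + 3666) = 1/3668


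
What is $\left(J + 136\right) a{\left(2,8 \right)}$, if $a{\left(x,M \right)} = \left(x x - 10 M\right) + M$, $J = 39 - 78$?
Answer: $-6596$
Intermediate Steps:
$J = -39$
$a{\left(x,M \right)} = x^{2} - 9 M$ ($a{\left(x,M \right)} = \left(x^{2} - 10 M\right) + M = x^{2} - 9 M$)
$\left(J + 136\right) a{\left(2,8 \right)} = \left(-39 + 136\right) \left(2^{2} - 72\right) = 97 \left(4 - 72\right) = 97 \left(-68\right) = -6596$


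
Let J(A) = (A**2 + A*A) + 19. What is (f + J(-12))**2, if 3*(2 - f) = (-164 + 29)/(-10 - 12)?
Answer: 45603009/484 ≈ 94221.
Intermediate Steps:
f = -1/22 (f = 2 - (-164 + 29)/(3*(-10 - 12)) = 2 - (-45)/(-22) = 2 - (-45)*(-1)/22 = 2 - 1/3*135/22 = 2 - 45/22 = -1/22 ≈ -0.045455)
J(A) = 19 + 2*A**2 (J(A) = (A**2 + A**2) + 19 = 2*A**2 + 19 = 19 + 2*A**2)
(f + J(-12))**2 = (-1/22 + (19 + 2*(-12)**2))**2 = (-1/22 + (19 + 2*144))**2 = (-1/22 + (19 + 288))**2 = (-1/22 + 307)**2 = (6753/22)**2 = 45603009/484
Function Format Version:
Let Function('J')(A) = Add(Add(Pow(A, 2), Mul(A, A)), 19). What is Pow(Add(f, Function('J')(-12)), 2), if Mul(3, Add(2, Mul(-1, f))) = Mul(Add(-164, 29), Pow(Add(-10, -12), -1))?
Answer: Rational(45603009, 484) ≈ 94221.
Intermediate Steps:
f = Rational(-1, 22) (f = Add(2, Mul(Rational(-1, 3), Mul(Add(-164, 29), Pow(Add(-10, -12), -1)))) = Add(2, Mul(Rational(-1, 3), Mul(-135, Pow(-22, -1)))) = Add(2, Mul(Rational(-1, 3), Mul(-135, Rational(-1, 22)))) = Add(2, Mul(Rational(-1, 3), Rational(135, 22))) = Add(2, Rational(-45, 22)) = Rational(-1, 22) ≈ -0.045455)
Function('J')(A) = Add(19, Mul(2, Pow(A, 2))) (Function('J')(A) = Add(Add(Pow(A, 2), Pow(A, 2)), 19) = Add(Mul(2, Pow(A, 2)), 19) = Add(19, Mul(2, Pow(A, 2))))
Pow(Add(f, Function('J')(-12)), 2) = Pow(Add(Rational(-1, 22), Add(19, Mul(2, Pow(-12, 2)))), 2) = Pow(Add(Rational(-1, 22), Add(19, Mul(2, 144))), 2) = Pow(Add(Rational(-1, 22), Add(19, 288)), 2) = Pow(Add(Rational(-1, 22), 307), 2) = Pow(Rational(6753, 22), 2) = Rational(45603009, 484)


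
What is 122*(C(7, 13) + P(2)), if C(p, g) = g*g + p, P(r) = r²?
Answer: 21960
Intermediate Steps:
C(p, g) = p + g² (C(p, g) = g² + p = p + g²)
122*(C(7, 13) + P(2)) = 122*((7 + 13²) + 2²) = 122*((7 + 169) + 4) = 122*(176 + 4) = 122*180 = 21960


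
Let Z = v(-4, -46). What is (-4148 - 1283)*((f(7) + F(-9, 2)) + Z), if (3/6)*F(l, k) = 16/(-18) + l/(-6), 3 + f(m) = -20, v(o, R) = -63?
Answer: 4143853/9 ≈ 4.6043e+5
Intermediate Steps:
Z = -63
f(m) = -23 (f(m) = -3 - 20 = -23)
F(l, k) = -16/9 - l/3 (F(l, k) = 2*(16/(-18) + l/(-6)) = 2*(16*(-1/18) + l*(-⅙)) = 2*(-8/9 - l/6) = -16/9 - l/3)
(-4148 - 1283)*((f(7) + F(-9, 2)) + Z) = (-4148 - 1283)*((-23 + (-16/9 - ⅓*(-9))) - 63) = -5431*((-23 + (-16/9 + 3)) - 63) = -5431*((-23 + 11/9) - 63) = -5431*(-196/9 - 63) = -5431*(-763/9) = 4143853/9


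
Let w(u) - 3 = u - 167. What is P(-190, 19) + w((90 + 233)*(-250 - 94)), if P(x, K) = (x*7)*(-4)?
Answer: -105956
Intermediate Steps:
P(x, K) = -28*x (P(x, K) = (7*x)*(-4) = -28*x)
w(u) = -164 + u (w(u) = 3 + (u - 167) = 3 + (-167 + u) = -164 + u)
P(-190, 19) + w((90 + 233)*(-250 - 94)) = -28*(-190) + (-164 + (90 + 233)*(-250 - 94)) = 5320 + (-164 + 323*(-344)) = 5320 + (-164 - 111112) = 5320 - 111276 = -105956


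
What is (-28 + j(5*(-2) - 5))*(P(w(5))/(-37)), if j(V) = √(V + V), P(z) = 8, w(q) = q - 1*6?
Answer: 224/37 - 8*I*√30/37 ≈ 6.0541 - 1.1843*I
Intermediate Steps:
w(q) = -6 + q (w(q) = q - 6 = -6 + q)
j(V) = √2*√V (j(V) = √(2*V) = √2*√V)
(-28 + j(5*(-2) - 5))*(P(w(5))/(-37)) = (-28 + √2*√(5*(-2) - 5))*(8/(-37)) = (-28 + √2*√(-10 - 5))*(8*(-1/37)) = (-28 + √2*√(-15))*(-8/37) = (-28 + √2*(I*√15))*(-8/37) = (-28 + I*√30)*(-8/37) = 224/37 - 8*I*√30/37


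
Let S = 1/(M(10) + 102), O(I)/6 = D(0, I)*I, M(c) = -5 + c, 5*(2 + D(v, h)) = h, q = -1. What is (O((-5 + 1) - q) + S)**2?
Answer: 627151849/286225 ≈ 2191.1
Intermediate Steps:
D(v, h) = -2 + h/5
O(I) = 6*I*(-2 + I/5) (O(I) = 6*((-2 + I/5)*I) = 6*(I*(-2 + I/5)) = 6*I*(-2 + I/5))
S = 1/107 (S = 1/((-5 + 10) + 102) = 1/(5 + 102) = 1/107 ≈ 0.0093458)
(O((-5 + 1) - q) + S)**2 = (6*((-5 + 1) - 1*(-1))*(-10 + ((-5 + 1) - 1*(-1)))/5 + 1/107)**2 = (6*(-4 + 1)*(-10 + (-4 + 1))/5 + 1/107)**2 = ((6/5)*(-3)*(-10 - 3) + 1/107)**2 = ((6/5)*(-3)*(-13) + 1/107)**2 = (234/5 + 1/107)**2 = (25043/535)**2 = 627151849/286225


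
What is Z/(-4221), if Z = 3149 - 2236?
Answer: -913/4221 ≈ -0.21630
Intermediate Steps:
Z = 913
Z/(-4221) = 913/(-4221) = 913*(-1/4221) = -913/4221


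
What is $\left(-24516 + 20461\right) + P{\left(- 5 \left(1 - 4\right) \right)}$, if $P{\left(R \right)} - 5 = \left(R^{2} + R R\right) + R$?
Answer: $-3585$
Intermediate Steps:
$P{\left(R \right)} = 5 + R + 2 R^{2}$ ($P{\left(R \right)} = 5 + \left(\left(R^{2} + R R\right) + R\right) = 5 + \left(\left(R^{2} + R^{2}\right) + R\right) = 5 + \left(2 R^{2} + R\right) = 5 + \left(R + 2 R^{2}\right) = 5 + R + 2 R^{2}$)
$\left(-24516 + 20461\right) + P{\left(- 5 \left(1 - 4\right) \right)} = \left(-24516 + 20461\right) + \left(5 - 5 \left(1 - 4\right) + 2 \left(- 5 \left(1 - 4\right)\right)^{2}\right) = -4055 + \left(5 - -15 + 2 \left(\left(-5\right) \left(-3\right)\right)^{2}\right) = -4055 + \left(5 + 15 + 2 \cdot 15^{2}\right) = -4055 + \left(5 + 15 + 2 \cdot 225\right) = -4055 + \left(5 + 15 + 450\right) = -4055 + 470 = -3585$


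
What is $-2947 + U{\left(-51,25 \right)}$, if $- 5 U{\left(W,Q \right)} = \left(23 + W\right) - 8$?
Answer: $- \frac{14699}{5} \approx -2939.8$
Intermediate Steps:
$U{\left(W,Q \right)} = -3 - \frac{W}{5}$ ($U{\left(W,Q \right)} = - \frac{\left(23 + W\right) - 8}{5} = - \frac{15 + W}{5} = -3 - \frac{W}{5}$)
$-2947 + U{\left(-51,25 \right)} = -2947 - - \frac{36}{5} = -2947 + \left(-3 + \frac{51}{5}\right) = -2947 + \frac{36}{5} = - \frac{14699}{5}$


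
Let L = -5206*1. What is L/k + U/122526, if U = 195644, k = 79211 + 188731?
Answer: 4315281191/2735821791 ≈ 1.5773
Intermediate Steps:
k = 267942
L = -5206
L/k + U/122526 = -5206/267942 + 195644/122526 = -5206*1/267942 + 195644*(1/122526) = -2603/133971 + 97822/61263 = 4315281191/2735821791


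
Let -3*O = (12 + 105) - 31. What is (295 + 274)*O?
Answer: -48934/3 ≈ -16311.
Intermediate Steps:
O = -86/3 (O = -((12 + 105) - 31)/3 = -(117 - 31)/3 = -⅓*86 = -86/3 ≈ -28.667)
(295 + 274)*O = (295 + 274)*(-86/3) = 569*(-86/3) = -48934/3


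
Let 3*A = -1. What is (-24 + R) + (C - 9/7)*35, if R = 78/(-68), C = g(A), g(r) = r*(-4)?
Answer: -2395/102 ≈ -23.480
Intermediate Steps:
A = -⅓ (A = (⅓)*(-1) = -⅓ ≈ -0.33333)
g(r) = -4*r
C = 4/3 (C = -4*(-⅓) = 4/3 ≈ 1.3333)
R = -39/34 (R = 78*(-1/68) = -39/34 ≈ -1.1471)
(-24 + R) + (C - 9/7)*35 = (-24 - 39/34) + (4/3 - 9/7)*35 = -855/34 + (4/3 - 9/7)*35 = -855/34 + (1/21)*35 = -855/34 + 5/3 = -2395/102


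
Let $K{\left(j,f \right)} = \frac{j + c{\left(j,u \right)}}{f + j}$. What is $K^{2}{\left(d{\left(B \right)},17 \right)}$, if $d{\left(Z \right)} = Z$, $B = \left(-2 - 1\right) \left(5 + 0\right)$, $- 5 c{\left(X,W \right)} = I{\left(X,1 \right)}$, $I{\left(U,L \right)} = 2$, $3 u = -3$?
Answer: $\frac{5929}{100} \approx 59.29$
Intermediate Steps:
$u = -1$ ($u = \frac{1}{3} \left(-3\right) = -1$)
$c{\left(X,W \right)} = - \frac{2}{5}$ ($c{\left(X,W \right)} = \left(- \frac{1}{5}\right) 2 = - \frac{2}{5}$)
$B = -15$ ($B = \left(-3\right) 5 = -15$)
$K{\left(j,f \right)} = \frac{- \frac{2}{5} + j}{f + j}$ ($K{\left(j,f \right)} = \frac{j - \frac{2}{5}}{f + j} = \frac{- \frac{2}{5} + j}{f + j}$)
$K^{2}{\left(d{\left(B \right)},17 \right)} = \left(\frac{- \frac{2}{5} - 15}{17 - 15}\right)^{2} = \left(\frac{1}{2} \left(- \frac{77}{5}\right)\right)^{2} = \left(- \frac{77}{10}\right)^{2} = \frac{5929}{100}$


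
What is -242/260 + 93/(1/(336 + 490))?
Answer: 9986219/130 ≈ 76817.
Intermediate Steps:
-242/260 + 93/(1/(336 + 490)) = -242*1/260 + 93/(1/826) = -121/130 + 93/(1/826) = -121/130 + 93*826 = -121/130 + 76818 = 9986219/130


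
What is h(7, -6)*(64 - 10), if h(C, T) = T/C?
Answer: -324/7 ≈ -46.286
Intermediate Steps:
h(7, -6)*(64 - 10) = (-6/7)*(64 - 10) = -6*1/7*54 = -6/7*54 = -324/7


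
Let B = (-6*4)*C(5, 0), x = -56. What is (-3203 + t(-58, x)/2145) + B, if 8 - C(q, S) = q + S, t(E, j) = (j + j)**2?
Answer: -7012331/2145 ≈ -3269.2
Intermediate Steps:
t(E, j) = 4*j**2 (t(E, j) = (2*j)**2 = 4*j**2)
C(q, S) = 8 - S - q (C(q, S) = 8 - (q + S) = 8 - (S + q) = 8 + (-S - q) = 8 - S - q)
B = -72 (B = (-6*4)*(8 - 1*0 - 1*5) = -24*(8 + 0 - 5) = -24*3 = -72)
(-3203 + t(-58, x)/2145) + B = (-3203 + (4*(-56)**2)/2145) - 72 = (-3203 + (4*3136)*(1/2145)) - 72 = (-3203 + 12544*(1/2145)) - 72 = (-3203 + 12544/2145) - 72 = -6857891/2145 - 72 = -7012331/2145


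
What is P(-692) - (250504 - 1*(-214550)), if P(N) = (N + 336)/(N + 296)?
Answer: -46040257/99 ≈ -4.6505e+5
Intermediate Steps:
P(N) = (336 + N)/(296 + N)
P(-692) - (250504 - 1*(-214550)) = (336 - 692)/(296 - 692) - (250504 - 1*(-214550)) = -356/(-396) - (250504 + 214550) = -1/396*(-356) - 1*465054 = 89/99 - 465054 = -46040257/99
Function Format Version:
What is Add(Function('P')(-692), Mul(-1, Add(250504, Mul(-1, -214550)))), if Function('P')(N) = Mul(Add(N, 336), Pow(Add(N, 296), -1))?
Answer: Rational(-46040257, 99) ≈ -4.6505e+5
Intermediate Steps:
Function('P')(N) = Mul(Pow(Add(296, N), -1), Add(336, N)) (Function('P')(N) = Mul(Add(336, N), Pow(Add(296, N), -1)) = Mul(Pow(Add(296, N), -1), Add(336, N)))
Add(Function('P')(-692), Mul(-1, Add(250504, Mul(-1, -214550)))) = Add(Mul(Pow(Add(296, -692), -1), Add(336, -692)), Mul(-1, Add(250504, Mul(-1, -214550)))) = Add(Mul(Pow(-396, -1), -356), Mul(-1, Add(250504, 214550))) = Add(Mul(Rational(-1, 396), -356), Mul(-1, 465054)) = Add(Rational(89, 99), -465054) = Rational(-46040257, 99)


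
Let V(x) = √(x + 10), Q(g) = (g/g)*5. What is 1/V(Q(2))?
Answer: √15/15 ≈ 0.25820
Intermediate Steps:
Q(g) = 5 (Q(g) = 1*5 = 5)
V(x) = √(10 + x)
1/V(Q(2)) = 1/(√(10 + 5)) = 1/(√15) = √15/15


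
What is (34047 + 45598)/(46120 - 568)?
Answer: 79645/45552 ≈ 1.7484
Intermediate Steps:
(34047 + 45598)/(46120 - 568) = 79645/45552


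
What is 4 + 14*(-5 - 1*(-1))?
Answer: -52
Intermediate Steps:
4 + 14*(-5 - 1*(-1)) = 4 + 14*(-5 + 1) = 4 + 14*(-4) = 4 - 56 = -52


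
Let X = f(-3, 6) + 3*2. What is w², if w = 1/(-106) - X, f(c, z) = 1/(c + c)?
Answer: 863041/25281 ≈ 34.138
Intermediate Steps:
f(c, z) = 1/(2*c)
X = 35/6 (X = (½)/(-3) + 3*2 = (½)*(-⅓) + 6 = -⅙ + 6 = 35/6 ≈ 5.8333)
w = -929/159 (w = 1/(-106) - 1*35/6 = -1/106 - 35/6 = -929/159 ≈ -5.8428)
w² = (-929/159)² = 863041/25281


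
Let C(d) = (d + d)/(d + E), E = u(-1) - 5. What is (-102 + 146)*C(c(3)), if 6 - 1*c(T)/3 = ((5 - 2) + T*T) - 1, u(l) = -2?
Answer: 60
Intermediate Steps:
E = -7 (E = -2 - 5 = -7)
c(T) = 12 - 3*T² (c(T) = 18 - 3*(((5 - 2) + T*T) - 1) = 18 - 3*((3 + T²) - 1) = 18 - 3*(2 + T²) = 18 + (-6 - 3*T²) = 12 - 3*T²)
C(d) = 2*d/(-7 + d) (C(d) = (d + d)/(d - 7) = (2*d)/(-7 + d) = 2*d/(-7 + d))
(-102 + 146)*C(c(3)) = (-102 + 146)*(2*(12 - 3*3²)/(-7 + (12 - 3*3²))) = 44*(2*(12 - 3*9)/(-7 + (12 - 3*9))) = 44*(2*(12 - 27)/(-7 + (12 - 27))) = 44*(2*(-15)/(-7 - 15)) = 44*(2*(-15)/(-22)) = 44*(2*(-15)*(-1/22)) = 44*(15/11) = 60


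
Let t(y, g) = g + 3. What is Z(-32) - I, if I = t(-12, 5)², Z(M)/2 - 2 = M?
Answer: -124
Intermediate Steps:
Z(M) = 4 + 2*M
t(y, g) = 3 + g
I = 64 (I = (3 + 5)² = 8² = 64)
Z(-32) - I = (4 + 2*(-32)) - 1*64 = (4 - 64) - 64 = -60 - 64 = -124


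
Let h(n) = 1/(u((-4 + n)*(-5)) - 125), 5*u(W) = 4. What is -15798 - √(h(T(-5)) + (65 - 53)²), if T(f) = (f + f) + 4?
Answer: -15798 - 11*√50991/207 ≈ -15810.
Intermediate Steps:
u(W) = ⅘ (u(W) = (⅕)*4 = ⅘)
T(f) = 4 + 2*f (T(f) = 2*f + 4 = 4 + 2*f)
h(n) = -5/621 (h(n) = 1/(⅘ - 125) = 1/(-621/5) = -5/621)
-15798 - √(h(T(-5)) + (65 - 53)²) = -15798 - √(-5/621 + (65 - 53)²) = -15798 - √(-5/621 + 12²) = -15798 - √(-5/621 + 144) = -15798 - √(89419/621) = -15798 - 11*√50991/207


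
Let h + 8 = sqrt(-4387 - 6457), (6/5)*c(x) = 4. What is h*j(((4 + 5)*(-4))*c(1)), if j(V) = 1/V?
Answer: 1/15 - I*sqrt(2711)/60 ≈ 0.066667 - 0.86779*I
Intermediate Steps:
c(x) = 10/3 (c(x) = (5/6)*4 = 10/3)
h = -8 + 2*I*sqrt(2711) (h = -8 + sqrt(-4387 - 6457) = -8 + sqrt(-10844) = -8 + 2*I*sqrt(2711) ≈ -8.0 + 104.13*I)
j(V) = 1/V
h*j(((4 + 5)*(-4))*c(1)) = (-8 + 2*I*sqrt(2711))/((((4 + 5)*(-4))*(10/3))) = (-8 + 2*I*sqrt(2711))/(((9*(-4))*(10/3))) = (-8 + 2*I*sqrt(2711))/((-36*10/3)) = (-8 + 2*I*sqrt(2711))/(-120) = (-8 + 2*I*sqrt(2711))*(-1/120) = 1/15 - I*sqrt(2711)/60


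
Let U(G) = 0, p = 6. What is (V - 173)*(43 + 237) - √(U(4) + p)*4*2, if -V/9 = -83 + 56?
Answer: 19600 - 8*√6 ≈ 19580.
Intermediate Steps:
V = 243 (V = -9*(-83 + 56) = -9*(-27) = 243)
(V - 173)*(43 + 237) - √(U(4) + p)*4*2 = (243 - 173)*(43 + 237) - √(0 + 6)*4*2 = 70*280 - √6*4*2 = 19600 - 4*√6*2 = 19600 - 8*√6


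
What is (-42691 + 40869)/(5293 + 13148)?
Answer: -1822/18441 ≈ -0.098802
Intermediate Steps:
(-42691 + 40869)/(5293 + 13148) = -1822/18441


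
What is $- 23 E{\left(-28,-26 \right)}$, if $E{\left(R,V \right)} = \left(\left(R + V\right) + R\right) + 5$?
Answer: $1771$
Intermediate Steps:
$E{\left(R,V \right)} = 5 + V + 2 R$ ($E{\left(R,V \right)} = \left(V + 2 R\right) + 5 = 5 + V + 2 R$)
$- 23 E{\left(-28,-26 \right)} = - 23 \left(5 - 26 + 2 \left(-28\right)\right) = - 23 \left(5 - 26 - 56\right) = \left(-23\right) \left(-77\right) = 1771$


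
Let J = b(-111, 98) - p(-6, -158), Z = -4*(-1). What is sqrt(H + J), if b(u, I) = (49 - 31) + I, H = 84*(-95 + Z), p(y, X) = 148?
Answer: 2*I*sqrt(1919) ≈ 87.613*I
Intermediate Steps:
Z = 4
H = -7644 (H = 84*(-95 + 4) = 84*(-91) = -7644)
b(u, I) = 18 + I
J = -32 (J = (18 + 98) - 1*148 = 116 - 148 = -32)
sqrt(H + J) = sqrt(-7644 - 32) = sqrt(-7676) = 2*I*sqrt(1919)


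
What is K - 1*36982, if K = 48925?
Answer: 11943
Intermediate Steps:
K - 1*36982 = 48925 - 1*36982 = 48925 - 36982 = 11943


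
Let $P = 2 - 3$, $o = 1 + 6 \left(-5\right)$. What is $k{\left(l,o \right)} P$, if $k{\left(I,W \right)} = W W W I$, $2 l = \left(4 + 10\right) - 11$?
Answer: $\frac{73167}{2} \approx 36584.0$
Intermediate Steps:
$o = -29$ ($o = 1 - 30 = -29$)
$P = -1$
$l = \frac{3}{2}$ ($l = \frac{\left(4 + 10\right) - 11}{2} = \frac{14 - 11}{2} = \frac{1}{2} \cdot 3 = \frac{3}{2} \approx 1.5$)
$k{\left(I,W \right)} = I W^{3}$ ($k{\left(I,W \right)} = W^{2} W I = W^{3} I = I W^{3}$)
$k{\left(l,o \right)} P = \frac{3 \left(-29\right)^{3}}{2} \left(-1\right) = \frac{3}{2} \left(-24389\right) \left(-1\right) = \left(- \frac{73167}{2}\right) \left(-1\right) = \frac{73167}{2}$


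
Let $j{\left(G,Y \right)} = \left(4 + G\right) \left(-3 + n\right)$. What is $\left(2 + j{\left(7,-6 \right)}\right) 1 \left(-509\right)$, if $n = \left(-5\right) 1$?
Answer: $43774$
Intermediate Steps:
$n = -5$
$j{\left(G,Y \right)} = -32 - 8 G$ ($j{\left(G,Y \right)} = \left(4 + G\right) \left(-3 - 5\right) = \left(4 + G\right) \left(-8\right) = -32 - 8 G$)
$\left(2 + j{\left(7,-6 \right)}\right) 1 \left(-509\right) = \left(2 - 88\right) 1 \left(-509\right) = \left(-86\right) 1 \left(-509\right) = \left(-86\right) \left(-509\right) = 43774$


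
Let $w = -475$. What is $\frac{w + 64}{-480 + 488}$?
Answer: $- \frac{411}{8} \approx -51.375$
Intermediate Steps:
$\frac{w + 64}{-480 + 488} = \frac{-475 + 64}{-480 + 488} = - \frac{411}{8}$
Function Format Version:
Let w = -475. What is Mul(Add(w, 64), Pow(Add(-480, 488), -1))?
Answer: Rational(-411, 8) ≈ -51.375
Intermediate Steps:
Mul(Add(w, 64), Pow(Add(-480, 488), -1)) = Mul(Add(-475, 64), Pow(Add(-480, 488), -1)) = Mul(-411, Pow(8, -1)) = Mul(-411, Rational(1, 8)) = Rational(-411, 8)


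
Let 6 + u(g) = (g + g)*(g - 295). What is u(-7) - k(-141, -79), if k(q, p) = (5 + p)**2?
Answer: -1254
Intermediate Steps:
u(g) = -6 + 2*g*(-295 + g) (u(g) = -6 + (g + g)*(g - 295) = -6 + (2*g)*(-295 + g) = -6 + 2*g*(-295 + g))
u(-7) - k(-141, -79) = (-6 - 590*(-7) + 2*(-7)**2) - (5 - 79)**2 = (-6 + 4130 + 2*49) - 1*(-74)**2 = (-6 + 4130 + 98) - 1*5476 = 4222 - 5476 = -1254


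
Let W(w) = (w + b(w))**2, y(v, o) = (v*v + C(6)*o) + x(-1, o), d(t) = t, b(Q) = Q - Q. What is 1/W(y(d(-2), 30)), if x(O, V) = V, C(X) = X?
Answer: 1/45796 ≈ 2.1836e-5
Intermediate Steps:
b(Q) = 0
y(v, o) = v**2 + 7*o (y(v, o) = (v*v + 6*o) + o = (v**2 + 6*o) + o = v**2 + 7*o)
W(w) = w**2 (W(w) = (w + 0)**2 = w**2)
1/W(y(d(-2), 30)) = 1/(((-2)**2 + 7*30)**2) = 1/((4 + 210)**2) = 1/(214**2) = 1/45796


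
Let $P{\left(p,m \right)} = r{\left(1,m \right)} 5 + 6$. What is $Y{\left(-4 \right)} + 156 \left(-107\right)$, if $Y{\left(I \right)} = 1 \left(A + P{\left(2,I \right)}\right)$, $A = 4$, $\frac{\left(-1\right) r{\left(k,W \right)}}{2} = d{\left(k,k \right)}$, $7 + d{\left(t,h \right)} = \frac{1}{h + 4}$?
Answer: $-16614$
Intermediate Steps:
$d{\left(t,h \right)} = -7 + \frac{1}{4 + h}$ ($d{\left(t,h \right)} = -7 + \frac{1}{h + 4} = -7 + \frac{1}{4 + h}$)
$r{\left(k,W \right)} = - \frac{2 \left(-27 - 7 k\right)}{4 + k}$ ($r{\left(k,W \right)} = - 2 \frac{-27 - 7 k}{4 + k} = - \frac{2 \left(-27 - 7 k\right)}{4 + k}$)
$P{\left(p,m \right)} = 74$ ($P{\left(p,m \right)} = \frac{2 \left(27 + 7 \cdot 1\right)}{4 + 1} \cdot 5 + 6 = \frac{2 \left(27 + 7\right)}{5} \cdot 5 + 6 = 2 \cdot \frac{1}{5} \cdot 34 \cdot 5 + 6 = \frac{68}{5} \cdot 5 + 6 = 68 + 6 = 74$)
$Y{\left(I \right)} = 78$ ($Y{\left(I \right)} = 1 \left(4 + 74\right) = 1 \cdot 78 = 78$)
$Y{\left(-4 \right)} + 156 \left(-107\right) = 78 + 156 \left(-107\right) = 78 - 16692 = -16614$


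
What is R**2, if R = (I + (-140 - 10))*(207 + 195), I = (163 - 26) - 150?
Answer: 4293656676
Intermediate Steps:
I = -13 (I = 137 - 150 = -13)
R = -65526 (R = (-13 + (-140 - 10))*(207 + 195) = (-13 - 150)*402 = -163*402 = -65526)
R**2 = (-65526)**2 = 4293656676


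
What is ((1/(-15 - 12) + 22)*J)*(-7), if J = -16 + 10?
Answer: 8302/9 ≈ 922.44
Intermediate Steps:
J = -6
((1/(-15 - 12) + 22)*J)*(-7) = ((1/(-15 - 12) + 22)*(-6))*(-7) = ((1/(-27) + 22)*(-6))*(-7) = ((-1/27 + 22)*(-6))*(-7) = ((593/27)*(-6))*(-7) = -1186/9*(-7) = 8302/9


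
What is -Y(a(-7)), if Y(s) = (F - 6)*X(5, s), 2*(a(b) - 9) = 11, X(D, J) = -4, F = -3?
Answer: -36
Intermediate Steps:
a(b) = 29/2 (a(b) = 9 + (1/2)*11 = 9 + 11/2 = 29/2)
Y(s) = 36 (Y(s) = (-3 - 6)*(-4) = -9*(-4) = 36)
-Y(a(-7)) = -1*36 = -36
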